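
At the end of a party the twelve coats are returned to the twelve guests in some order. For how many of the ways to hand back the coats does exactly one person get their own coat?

Choose which one of the 12 is fixed: C(12,1) = 12.
The remaining 11 must be deranged: !11 = 14684570.
Total: 12 × 14684570 = 176214840.

176214840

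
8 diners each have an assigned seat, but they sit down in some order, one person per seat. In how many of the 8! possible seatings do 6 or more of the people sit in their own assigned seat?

29

Sum C(8,i)·!(8-i) for i = 6..8:
  i=6: C(8,6)·!2 = 28·1 = 28
  i=7: C(8,7)·!1 = 8·0 = 0
  i=8: C(8,8)·!0 = 1·1 = 1
Total = 29.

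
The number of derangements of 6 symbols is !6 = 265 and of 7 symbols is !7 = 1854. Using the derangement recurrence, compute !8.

!8 = (8-1)·(!7 + !6) = 7·(1854 + 265) = 7·2119 = 14833.

14833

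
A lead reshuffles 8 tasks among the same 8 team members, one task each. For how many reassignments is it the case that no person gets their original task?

By inclusion-exclusion, !8 = Σ (-1)^k · 8!/k! for k=0..8
= 8! - 8!/1! + 8!/2! - 8!/3! + 8!/4! - 8!/5! + 8!/6! - 8!/7! + 8!/8!
= 40320 - 40320 + 20160 - 6720 + 1680 - 336 + 56 - 8 + 1
= 14833

14833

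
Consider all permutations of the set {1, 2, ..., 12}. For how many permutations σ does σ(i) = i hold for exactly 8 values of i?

4455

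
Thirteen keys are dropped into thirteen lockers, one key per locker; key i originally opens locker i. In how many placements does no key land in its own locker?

The number of derangements of 13 is !13 = Σ_{k=0}^{13} (-1)^k·13!/k!
= 13! - 13!/1! + 13!/2! - 13!/3! + 13!/4! - 13!/5! + 13!/6! - 13!/7! + 13!/8! - 13!/9! + 13!/10! - 13!/11! + 13!/12! - 13!/13!
= 6227020800 - 6227020800 + 3113510400 - 1037836800 + 259459200 - 51891840 + 8648640 - 1235520 + 154440 - 17160 + 1716 - 156 + 13 - 1
= 2290792932

2290792932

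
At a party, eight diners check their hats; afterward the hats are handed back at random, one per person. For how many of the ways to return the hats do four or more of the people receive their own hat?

Sum C(8,i)·!(8-i) for i = 4..8:
  i=4: C(8,4)·!4 = 70·9 = 630
  i=5: C(8,5)·!3 = 56·2 = 112
  i=6: C(8,6)·!2 = 28·1 = 28
  i=7: C(8,7)·!1 = 8·0 = 0
  i=8: C(8,8)·!0 = 1·1 = 1
Total = 771.

771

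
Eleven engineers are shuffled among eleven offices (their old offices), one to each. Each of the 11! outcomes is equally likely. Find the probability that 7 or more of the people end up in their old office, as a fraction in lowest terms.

Favorable outcomes: Σ_{i≥7} C(11,i)·!(11-i) = 330·9 + 165·2 + 55·1 + 11·0 + 1·1 = 3356.
Total outcomes: 11! = 39916800.
Probability = 3356/39916800 = 839/9979200.

839/9979200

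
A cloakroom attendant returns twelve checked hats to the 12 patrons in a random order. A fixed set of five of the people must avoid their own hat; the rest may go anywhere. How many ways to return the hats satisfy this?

Let A_j be the event that the j-th constrained one is fixed. By inclusion-exclusion over the 5 events:
Σ_{j=0}^{5} (-1)^j C(5,j)(12-j)!
= C(5,0)·12! - C(5,1)·11! + C(5,2)·10! - C(5,3)·9! + C(5,4)·8! - C(5,5)·7!
= 479001600 - 199584000 + 36288000 - 3628800 + 201600 - 5040
= 312273360

312273360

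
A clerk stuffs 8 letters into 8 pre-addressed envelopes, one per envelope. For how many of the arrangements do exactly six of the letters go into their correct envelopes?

28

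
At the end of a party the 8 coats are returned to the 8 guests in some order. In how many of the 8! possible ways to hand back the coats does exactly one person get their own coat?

14832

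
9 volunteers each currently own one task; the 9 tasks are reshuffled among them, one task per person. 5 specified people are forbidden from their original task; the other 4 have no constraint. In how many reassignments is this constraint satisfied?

205056

Inclusion-exclusion on the 5 forbidden self-matches:
Σ_{j=0}^{5} (-1)^j C(5,j)(9-j)!
= C(5,0)·9! - C(5,1)·8! + C(5,2)·7! - C(5,3)·6! + C(5,4)·5! - C(5,5)·4!
= 362880 - 201600 + 50400 - 7200 + 600 - 24
= 205056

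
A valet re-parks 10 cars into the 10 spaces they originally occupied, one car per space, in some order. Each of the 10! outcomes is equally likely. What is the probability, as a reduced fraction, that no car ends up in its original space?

Favorable outcomes: !10 = 1334961.
Total outcomes: 10! = 3628800.
Probability = 1334961/3628800 = 16481/44800.

16481/44800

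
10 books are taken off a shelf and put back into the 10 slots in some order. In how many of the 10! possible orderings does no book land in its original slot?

1334961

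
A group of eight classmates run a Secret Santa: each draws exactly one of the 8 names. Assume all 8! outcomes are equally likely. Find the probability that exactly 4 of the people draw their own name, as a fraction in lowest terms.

1/64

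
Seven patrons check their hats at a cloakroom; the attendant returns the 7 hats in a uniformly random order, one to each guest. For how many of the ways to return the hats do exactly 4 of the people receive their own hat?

70

Pick the 4 fixed positions: C(7,4) = 35 ways.
The remaining 3 must be deranged: !3 = 2.
Total: 35 × 2 = 70.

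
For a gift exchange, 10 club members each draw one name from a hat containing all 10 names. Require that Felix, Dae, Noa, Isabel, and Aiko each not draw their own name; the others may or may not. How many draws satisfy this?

2170680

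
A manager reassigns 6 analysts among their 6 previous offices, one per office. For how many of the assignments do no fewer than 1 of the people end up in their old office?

Sum C(6,i)·!(6-i) for i = 1..6:
  i=1: C(6,1)·!5 = 6·44 = 264
  i=2: C(6,2)·!4 = 15·9 = 135
  i=3: C(6,3)·!3 = 20·2 = 40
  i=4: C(6,4)·!2 = 15·1 = 15
  i=5: C(6,5)·!1 = 6·0 = 0
  i=6: C(6,6)·!0 = 1·1 = 1
Total = 455.

455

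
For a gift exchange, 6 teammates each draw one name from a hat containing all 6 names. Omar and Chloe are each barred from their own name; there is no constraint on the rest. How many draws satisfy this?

Inclusion-exclusion on the 2 forbidden self-matches:
Σ_{j=0}^{2} (-1)^j C(2,j)(6-j)!
= C(2,0)·6! - C(2,1)·5! + C(2,2)·4!
= 720 - 240 + 24
= 504

504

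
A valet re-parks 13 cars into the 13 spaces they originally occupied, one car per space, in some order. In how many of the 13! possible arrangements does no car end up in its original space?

The number of derangements of 13 is !13 = Σ_{k=0}^{13} (-1)^k·13!/k!
= 13! - 13!/1! + 13!/2! - 13!/3! + 13!/4! - 13!/5! + 13!/6! - 13!/7! + 13!/8! - 13!/9! + 13!/10! - 13!/11! + 13!/12! - 13!/13!
= 6227020800 - 6227020800 + 3113510400 - 1037836800 + 259459200 - 51891840 + 8648640 - 1235520 + 154440 - 17160 + 1716 - 156 + 13 - 1
= 2290792932

2290792932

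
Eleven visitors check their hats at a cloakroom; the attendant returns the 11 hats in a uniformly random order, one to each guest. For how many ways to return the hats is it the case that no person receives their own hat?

14684570

Use !n = n·!(n-1) + (-1)^n.
!11 = 11·1334961 - 1 = 14684570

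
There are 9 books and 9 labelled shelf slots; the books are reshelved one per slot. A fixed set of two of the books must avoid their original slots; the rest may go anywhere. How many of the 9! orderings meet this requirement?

287280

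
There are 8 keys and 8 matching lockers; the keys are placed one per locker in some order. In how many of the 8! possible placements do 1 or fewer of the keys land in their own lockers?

29665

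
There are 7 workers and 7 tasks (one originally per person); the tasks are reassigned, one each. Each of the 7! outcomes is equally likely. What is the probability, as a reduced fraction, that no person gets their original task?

Favorable outcomes: !7 = 1854.
Total outcomes: 7! = 5040.
Probability = 1854/5040 = 103/280.

103/280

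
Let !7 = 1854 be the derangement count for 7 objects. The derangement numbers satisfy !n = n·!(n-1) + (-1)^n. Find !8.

!8 = 8·1854 + 1 = 14833.

14833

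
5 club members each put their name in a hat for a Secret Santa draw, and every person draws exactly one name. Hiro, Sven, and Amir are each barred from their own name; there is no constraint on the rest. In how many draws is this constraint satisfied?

Inclusion-exclusion on the 3 forbidden self-matches:
Σ_{j=0}^{3} (-1)^j C(3,j)(5-j)!
= C(3,0)·5! - C(3,1)·4! + C(3,2)·3! - C(3,3)·2!
= 120 - 72 + 18 - 2
= 64

64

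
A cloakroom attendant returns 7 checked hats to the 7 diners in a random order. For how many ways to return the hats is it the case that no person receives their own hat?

The subfactorial !7 = [7!/e] (nearest integer).
7! = 5040, and 5040/e ≈ 1854.11, so !7 = 1854.

1854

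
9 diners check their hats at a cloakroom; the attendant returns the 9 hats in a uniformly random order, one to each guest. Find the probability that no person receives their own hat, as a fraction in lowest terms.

16687/45360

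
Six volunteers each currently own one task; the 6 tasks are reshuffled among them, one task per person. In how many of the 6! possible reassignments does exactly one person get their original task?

Choose which one of the 6 is fixed: C(6,1) = 6.
The remaining 5 must be deranged: !5 = 44.
Total: 6 × 44 = 264.

264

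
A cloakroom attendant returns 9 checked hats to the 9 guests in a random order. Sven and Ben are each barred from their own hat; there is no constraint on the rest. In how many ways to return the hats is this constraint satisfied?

287280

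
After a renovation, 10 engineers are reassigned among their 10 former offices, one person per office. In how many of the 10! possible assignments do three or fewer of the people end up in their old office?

3559886

Sum C(10,i)·!(10-i) for i = 0..3:
  i=0: C(10,0)·!10 = 1·1334961 = 1334961
  i=1: C(10,1)·!9 = 10·133496 = 1334960
  i=2: C(10,2)·!8 = 45·14833 = 667485
  i=3: C(10,3)·!7 = 120·1854 = 222480
Total = 3559886.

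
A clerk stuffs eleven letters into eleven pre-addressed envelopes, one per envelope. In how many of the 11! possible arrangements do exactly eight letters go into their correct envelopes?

330

Pick the 8 fixed positions: C(11,8) = 165 ways.
The remaining 3 must be deranged: !3 = 2.
Total: 165 × 2 = 330.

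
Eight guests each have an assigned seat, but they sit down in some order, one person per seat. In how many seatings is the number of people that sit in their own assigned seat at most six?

40319

# with exactly i fixed is C(8,i)·!(8-i); sum over i=0..6:
  i=0: C(8,0)·!8 = 1·14833 = 14833
  i=1: C(8,1)·!7 = 8·1854 = 14832
  i=2: C(8,2)·!6 = 28·265 = 7420
  i=3: C(8,3)·!5 = 56·44 = 2464
  i=4: C(8,4)·!4 = 70·9 = 630
  i=5: C(8,5)·!3 = 56·2 = 112
  i=6: C(8,6)·!2 = 28·1 = 28
Total = 40319.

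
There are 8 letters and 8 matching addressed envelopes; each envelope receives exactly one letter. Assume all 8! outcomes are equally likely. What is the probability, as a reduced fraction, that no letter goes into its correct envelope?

2119/5760

Favorable outcomes: !8 = 14833.
Total outcomes: 8! = 40320.
Probability = 14833/40320 = 2119/5760.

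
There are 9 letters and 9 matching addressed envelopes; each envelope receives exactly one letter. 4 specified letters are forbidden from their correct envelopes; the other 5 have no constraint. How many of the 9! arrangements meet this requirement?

Inclusion-exclusion on the 4 forbidden self-matches:
Σ_{j=0}^{4} (-1)^j C(4,j)(9-j)!
= C(4,0)·9! - C(4,1)·8! + C(4,2)·7! - C(4,3)·6! + C(4,4)·5!
= 362880 - 161280 + 30240 - 2880 + 120
= 229080

229080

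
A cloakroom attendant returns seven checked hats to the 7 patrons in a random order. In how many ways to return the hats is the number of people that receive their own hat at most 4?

5018

# with exactly i fixed is C(7,i)·!(7-i); sum over i=0..4:
  i=0: C(7,0)·!7 = 1·1854 = 1854
  i=1: C(7,1)·!6 = 7·265 = 1855
  i=2: C(7,2)·!5 = 21·44 = 924
  i=3: C(7,3)·!4 = 35·9 = 315
  i=4: C(7,4)·!3 = 35·2 = 70
Total = 5018.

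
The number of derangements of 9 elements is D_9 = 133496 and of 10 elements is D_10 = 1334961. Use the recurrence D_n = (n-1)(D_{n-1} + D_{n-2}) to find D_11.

D_11 = (11-1)·(D_10 + D_9) = 10·(1334961 + 133496) = 10·1468457 = 14684570.

14684570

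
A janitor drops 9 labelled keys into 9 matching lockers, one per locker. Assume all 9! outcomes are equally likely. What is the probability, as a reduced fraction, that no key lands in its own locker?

16687/45360

Favorable outcomes: !9 = 133496.
Total outcomes: 9! = 362880.
Probability = 133496/362880 = 16687/45360.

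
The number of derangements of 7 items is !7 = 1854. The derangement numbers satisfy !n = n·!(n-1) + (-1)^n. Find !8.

14833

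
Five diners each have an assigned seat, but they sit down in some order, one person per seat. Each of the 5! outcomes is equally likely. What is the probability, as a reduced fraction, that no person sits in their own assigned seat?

Favorable outcomes: !5 = 44.
Total outcomes: 5! = 120.
Probability = 44/120 = 11/30.

11/30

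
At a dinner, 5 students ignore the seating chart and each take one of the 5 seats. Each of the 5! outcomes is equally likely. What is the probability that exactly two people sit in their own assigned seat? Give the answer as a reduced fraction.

Favorable outcomes: C(5,2)·!3 = 10·2 = 20.
Total outcomes: 5! = 120.
Probability = 20/120 = 1/6.

1/6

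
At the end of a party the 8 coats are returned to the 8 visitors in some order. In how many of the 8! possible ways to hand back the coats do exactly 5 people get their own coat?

112

Pick the 5 fixed positions: C(8,5) = 56 ways.
The other 3 form a derangement: !3 = 2.
Total: 56 × 2 = 112.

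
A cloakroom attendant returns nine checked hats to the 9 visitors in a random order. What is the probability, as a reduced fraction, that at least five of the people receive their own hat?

Favorable outcomes: Σ_{i≥5} C(9,i)·!(9-i) = 126·9 + 84·2 + 36·1 + 9·0 + 1·1 = 1339.
Total outcomes: 9! = 362880.
Probability = 1339/362880 = 1339/362880.

1339/362880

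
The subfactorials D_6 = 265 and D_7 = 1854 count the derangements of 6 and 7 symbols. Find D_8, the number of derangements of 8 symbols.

14833

D_8 = (8-1)·(D_7 + D_6) = 7·(1854 + 265) = 7·2119 = 14833.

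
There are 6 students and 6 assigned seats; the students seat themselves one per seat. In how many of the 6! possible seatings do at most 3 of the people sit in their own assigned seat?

704

Sum C(6,i)·!(6-i) for i = 0..3:
  i=0: C(6,0)·!6 = 1·265 = 265
  i=1: C(6,1)·!5 = 6·44 = 264
  i=2: C(6,2)·!4 = 15·9 = 135
  i=3: C(6,3)·!3 = 20·2 = 40
Total = 704.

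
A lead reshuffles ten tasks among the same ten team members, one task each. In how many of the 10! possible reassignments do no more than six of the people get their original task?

# with exactly i fixed is C(10,i)·!(10-i); sum over i=0..6:
  i=0: C(10,0)·!10 = 1·1334961 = 1334961
  i=1: C(10,1)·!9 = 10·133496 = 1334960
  i=2: C(10,2)·!8 = 45·14833 = 667485
  i=3: C(10,3)·!7 = 120·1854 = 222480
  i=4: C(10,4)·!6 = 210·265 = 55650
  i=5: C(10,5)·!5 = 252·44 = 11088
  i=6: C(10,6)·!4 = 210·9 = 1890
Total = 3628514.

3628514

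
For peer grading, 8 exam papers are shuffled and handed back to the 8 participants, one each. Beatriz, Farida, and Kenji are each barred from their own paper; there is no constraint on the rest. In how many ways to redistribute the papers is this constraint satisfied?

27240

Inclusion-exclusion on the 3 forbidden self-matches:
Σ_{j=0}^{3} (-1)^j C(3,j)(8-j)!
= C(3,0)·8! - C(3,1)·7! + C(3,2)·6! - C(3,3)·5!
= 40320 - 15120 + 2160 - 120
= 27240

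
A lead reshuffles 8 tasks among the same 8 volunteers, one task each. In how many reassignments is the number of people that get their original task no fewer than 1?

25487

Sum C(8,i)·!(8-i) for i = 1..8:
  i=1: C(8,1)·!7 = 8·1854 = 14832
  i=2: C(8,2)·!6 = 28·265 = 7420
  i=3: C(8,3)·!5 = 56·44 = 2464
  i=4: C(8,4)·!4 = 70·9 = 630
  i=5: C(8,5)·!3 = 56·2 = 112
  i=6: C(8,6)·!2 = 28·1 = 28
  i=7: C(8,7)·!1 = 8·0 = 0
  i=8: C(8,8)·!0 = 1·1 = 1
Total = 25487.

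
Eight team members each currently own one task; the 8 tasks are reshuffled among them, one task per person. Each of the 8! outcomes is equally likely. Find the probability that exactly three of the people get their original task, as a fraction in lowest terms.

Favorable outcomes: C(8,3)·!5 = 56·44 = 2464.
Total outcomes: 8! = 40320.
Probability = 2464/40320 = 11/180.

11/180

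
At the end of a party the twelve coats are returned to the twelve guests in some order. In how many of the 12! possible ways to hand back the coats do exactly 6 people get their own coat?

Pick the 6 fixed positions: C(12,6) = 924 ways.
The remaining 6 must be deranged: !6 = 265.
Total: 924 × 265 = 244860.

244860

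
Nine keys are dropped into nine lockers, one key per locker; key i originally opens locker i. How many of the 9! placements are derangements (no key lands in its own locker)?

133496

!9 is the nearest integer to 9!/e.
9! = 362880, and 362880/e ≈ 133496.09, so !9 = 133496.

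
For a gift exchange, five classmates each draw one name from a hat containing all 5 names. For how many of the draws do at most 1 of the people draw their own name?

89

Sum C(5,i)·!(5-i) for i = 0..1:
  i=0: C(5,0)·!5 = 1·44 = 44
  i=1: C(5,1)·!4 = 5·9 = 45
Total = 89.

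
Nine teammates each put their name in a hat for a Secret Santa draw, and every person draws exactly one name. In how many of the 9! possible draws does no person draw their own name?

Use !n = n·!(n-1) + (-1)^n.
!9 = 9·14833 - 1 = 133496

133496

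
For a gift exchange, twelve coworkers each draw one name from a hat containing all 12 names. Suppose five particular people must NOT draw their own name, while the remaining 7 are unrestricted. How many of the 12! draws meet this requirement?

312273360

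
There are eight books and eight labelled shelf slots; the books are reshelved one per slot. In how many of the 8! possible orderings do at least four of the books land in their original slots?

# with exactly i fixed is C(8,i)·!(8-i); sum over i=4..8:
  i=4: C(8,4)·!4 = 70·9 = 630
  i=5: C(8,5)·!3 = 56·2 = 112
  i=6: C(8,6)·!2 = 28·1 = 28
  i=7: C(8,7)·!1 = 8·0 = 0
  i=8: C(8,8)·!0 = 1·1 = 1
Total = 771.

771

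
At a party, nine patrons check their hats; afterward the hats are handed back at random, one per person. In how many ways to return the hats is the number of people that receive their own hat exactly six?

Pick the 6 fixed positions: C(9,6) = 84 ways.
The other 3 form a derangement: !3 = 2.
Total: 84 × 2 = 168.

168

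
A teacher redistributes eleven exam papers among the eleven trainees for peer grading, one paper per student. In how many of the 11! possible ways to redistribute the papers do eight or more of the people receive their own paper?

386

Sum C(11,i)·!(11-i) for i = 8..11:
  i=8: C(11,8)·!3 = 165·2 = 330
  i=9: C(11,9)·!2 = 55·1 = 55
  i=10: C(11,10)·!1 = 11·0 = 0
  i=11: C(11,11)·!0 = 1·1 = 1
Total = 386.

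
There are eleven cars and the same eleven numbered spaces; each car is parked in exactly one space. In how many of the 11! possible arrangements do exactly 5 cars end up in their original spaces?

Pick the 5 fixed positions: C(11,5) = 462 ways.
The remaining 6 must be deranged: !6 = 265.
Total: 462 × 265 = 122430.

122430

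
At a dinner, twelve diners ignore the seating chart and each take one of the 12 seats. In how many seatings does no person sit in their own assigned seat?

176214841

The subfactorial !12 = [12!/e] (nearest integer).
12! = 479001600, and 479001600/e ≈ 176214840.93, so !12 = 176214841.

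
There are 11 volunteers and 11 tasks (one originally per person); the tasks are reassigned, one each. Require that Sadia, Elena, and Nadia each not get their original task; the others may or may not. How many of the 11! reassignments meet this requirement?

30078720

Let A_j be the event that the j-th constrained one is fixed. By inclusion-exclusion over the 3 events:
Σ_{j=0}^{3} (-1)^j C(3,j)(11-j)!
= C(3,0)·11! - C(3,1)·10! + C(3,2)·9! - C(3,3)·8!
= 39916800 - 10886400 + 1088640 - 40320
= 30078720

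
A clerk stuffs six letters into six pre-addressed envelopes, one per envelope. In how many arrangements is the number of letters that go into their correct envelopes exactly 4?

15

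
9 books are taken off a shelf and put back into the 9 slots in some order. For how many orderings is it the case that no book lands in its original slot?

133496

!9 is the nearest integer to 9!/e.
9! = 362880, and 362880/e ≈ 133496.09, so !9 = 133496.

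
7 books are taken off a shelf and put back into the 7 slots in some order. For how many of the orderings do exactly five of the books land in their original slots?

21

Pick the 5 fixed positions: C(7,5) = 21 ways.
The other 2 form a derangement: !2 = 1.
Total: 21 × 1 = 21.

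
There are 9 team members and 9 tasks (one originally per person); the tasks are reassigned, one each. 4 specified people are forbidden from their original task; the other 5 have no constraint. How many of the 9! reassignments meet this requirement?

Let A_j be the event that the j-th constrained one is fixed. By inclusion-exclusion over the 4 events:
Σ_{j=0}^{4} (-1)^j C(4,j)(9-j)!
= C(4,0)·9! - C(4,1)·8! + C(4,2)·7! - C(4,3)·6! + C(4,4)·5!
= 362880 - 161280 + 30240 - 2880 + 120
= 229080

229080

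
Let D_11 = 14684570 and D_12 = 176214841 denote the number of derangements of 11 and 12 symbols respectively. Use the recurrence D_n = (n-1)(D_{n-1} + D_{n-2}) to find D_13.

2290792932

D_13 = (13-1)·(D_12 + D_11) = 12·(176214841 + 14684570) = 12·190899411 = 2290792932.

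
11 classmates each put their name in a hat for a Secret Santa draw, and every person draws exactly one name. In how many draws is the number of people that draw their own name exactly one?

Choose which one of the 11 is fixed: C(11,1) = 11.
The remaining 10 must be deranged: !10 = 1334961.
Total: 11 × 1334961 = 14684571.

14684571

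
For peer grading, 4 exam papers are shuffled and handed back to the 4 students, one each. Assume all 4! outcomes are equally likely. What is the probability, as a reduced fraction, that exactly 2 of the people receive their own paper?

Favorable outcomes: C(4,2)·!2 = 6·1 = 6.
Total outcomes: 4! = 24.
Probability = 6/24 = 1/4.

1/4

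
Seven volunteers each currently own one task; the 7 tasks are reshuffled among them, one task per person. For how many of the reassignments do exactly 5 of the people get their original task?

21

Pick the 5 fixed positions: C(7,5) = 21 ways.
The remaining 2 must be deranged: !2 = 1.
Total: 21 × 1 = 21.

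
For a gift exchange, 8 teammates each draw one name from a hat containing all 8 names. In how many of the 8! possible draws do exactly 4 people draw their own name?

630

Choose which 4 of the 8 are fixed: C(8,4) = 70.
The other 4 form a derangement: !4 = 9.
Total: 70 × 9 = 630.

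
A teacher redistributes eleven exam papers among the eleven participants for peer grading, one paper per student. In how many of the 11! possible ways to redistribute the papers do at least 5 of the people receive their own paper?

146114

# with exactly i fixed is C(11,i)·!(11-i); sum over i=5..11:
  i=5: C(11,5)·!6 = 462·265 = 122430
  i=6: C(11,6)·!5 = 462·44 = 20328
  i=7: C(11,7)·!4 = 330·9 = 2970
  i=8: C(11,8)·!3 = 165·2 = 330
  i=9: C(11,9)·!2 = 55·1 = 55
  i=10: C(11,10)·!1 = 11·0 = 0
  i=11: C(11,11)·!0 = 1·1 = 1
Total = 146114.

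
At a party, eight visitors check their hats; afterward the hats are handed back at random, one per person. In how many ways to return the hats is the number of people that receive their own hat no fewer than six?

29

# with exactly i fixed is C(8,i)·!(8-i); sum over i=6..8:
  i=6: C(8,6)·!2 = 28·1 = 28
  i=7: C(8,7)·!1 = 8·0 = 0
  i=8: C(8,8)·!0 = 1·1 = 1
Total = 29.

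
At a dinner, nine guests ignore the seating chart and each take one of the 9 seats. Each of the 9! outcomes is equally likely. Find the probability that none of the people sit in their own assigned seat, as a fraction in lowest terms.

16687/45360

Favorable outcomes: !9 = 133496.
Total outcomes: 9! = 362880.
Probability = 133496/362880 = 16687/45360.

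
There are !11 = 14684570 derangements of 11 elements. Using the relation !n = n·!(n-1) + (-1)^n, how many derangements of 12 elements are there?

176214841

!12 = 12·14684570 + 1 = 176214841.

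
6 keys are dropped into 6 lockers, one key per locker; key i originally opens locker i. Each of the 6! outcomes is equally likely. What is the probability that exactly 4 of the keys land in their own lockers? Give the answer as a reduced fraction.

1/48

Favorable outcomes: C(6,4)·!2 = 15·1 = 15.
Total outcomes: 6! = 720.
Probability = 15/720 = 1/48.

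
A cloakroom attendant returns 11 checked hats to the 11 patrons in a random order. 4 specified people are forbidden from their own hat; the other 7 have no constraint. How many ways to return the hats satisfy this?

27422640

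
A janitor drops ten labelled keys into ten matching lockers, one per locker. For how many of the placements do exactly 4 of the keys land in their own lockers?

55650

Choose which 4 of the 10 are fixed: C(10,4) = 210.
The other 6 form a derangement: !6 = 265.
Total: 210 × 265 = 55650.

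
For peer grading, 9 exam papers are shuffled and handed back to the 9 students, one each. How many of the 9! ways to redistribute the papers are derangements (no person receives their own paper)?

133496

The subfactorial !9 = [9!/e] (nearest integer).
9! = 362880, and 362880/e ≈ 133496.09, so !9 = 133496.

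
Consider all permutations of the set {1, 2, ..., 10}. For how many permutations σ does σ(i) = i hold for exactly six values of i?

Pick the 6 fixed positions: C(10,6) = 210 ways.
The other 4 form a derangement: !4 = 9.
Total: 210 × 9 = 1890.

1890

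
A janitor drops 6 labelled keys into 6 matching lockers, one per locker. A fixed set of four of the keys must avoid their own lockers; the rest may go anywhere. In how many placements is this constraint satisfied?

362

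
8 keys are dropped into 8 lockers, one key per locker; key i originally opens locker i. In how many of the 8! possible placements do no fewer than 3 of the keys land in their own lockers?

Sum C(8,i)·!(8-i) for i = 3..8:
  i=3: C(8,3)·!5 = 56·44 = 2464
  i=4: C(8,4)·!4 = 70·9 = 630
  i=5: C(8,5)·!3 = 56·2 = 112
  i=6: C(8,6)·!2 = 28·1 = 28
  i=7: C(8,7)·!1 = 8·0 = 0
  i=8: C(8,8)·!0 = 1·1 = 1
Total = 3235.

3235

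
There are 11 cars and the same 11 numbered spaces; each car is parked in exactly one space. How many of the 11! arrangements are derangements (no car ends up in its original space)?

!11 is the nearest integer to 11!/e.
11! = 39916800, and 39916800/e ≈ 14684570.08, so !11 = 14684570.

14684570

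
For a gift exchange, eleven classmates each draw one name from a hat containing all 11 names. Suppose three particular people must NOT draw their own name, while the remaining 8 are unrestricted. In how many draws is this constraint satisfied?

Let A_j be the event that the j-th constrained one is fixed. By inclusion-exclusion over the 3 events:
Σ_{j=0}^{3} (-1)^j C(3,j)(11-j)!
= C(3,0)·11! - C(3,1)·10! + C(3,2)·9! - C(3,3)·8!
= 39916800 - 10886400 + 1088640 - 40320
= 30078720

30078720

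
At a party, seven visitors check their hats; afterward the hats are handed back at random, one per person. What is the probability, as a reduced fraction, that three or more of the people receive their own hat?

Favorable outcomes: Σ_{i≥3} C(7,i)·!(7-i) = 35·9 + 35·2 + 21·1 + 7·0 + 1·1 = 407.
Total outcomes: 7! = 5040.
Probability = 407/5040 = 407/5040.

407/5040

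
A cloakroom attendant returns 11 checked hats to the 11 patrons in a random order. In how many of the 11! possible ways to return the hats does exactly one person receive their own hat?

Choose which one of the 11 is fixed: C(11,1) = 11.
The remaining 10 must be deranged: !10 = 1334961.
Total: 11 × 1334961 = 14684571.

14684571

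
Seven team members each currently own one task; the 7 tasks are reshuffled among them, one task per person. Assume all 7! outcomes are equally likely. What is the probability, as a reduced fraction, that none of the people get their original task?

103/280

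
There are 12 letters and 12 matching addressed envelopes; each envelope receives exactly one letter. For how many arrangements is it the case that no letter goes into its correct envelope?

By inclusion-exclusion, !12 = Σ (-1)^k · 12!/k! for k=0..12
= 12! - 12!/1! + 12!/2! - 12!/3! + 12!/4! - 12!/5! + 12!/6! - 12!/7! + 12!/8! - 12!/9! + 12!/10! - 12!/11! + 12!/12!
= 479001600 - 479001600 + 239500800 - 79833600 + 19958400 - 3991680 + 665280 - 95040 + 11880 - 1320 + 132 - 12 + 1
= 176214841

176214841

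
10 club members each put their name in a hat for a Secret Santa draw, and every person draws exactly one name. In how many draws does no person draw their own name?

1334961

!10 = 10! · Σ_{k=0}^{10} (-1)^k/k!
= 10! - 10!/1! + 10!/2! - 10!/3! + 10!/4! - 10!/5! + 10!/6! - 10!/7! + 10!/8! - 10!/9! + 10!/10!
= 3628800 - 3628800 + 1814400 - 604800 + 151200 - 30240 + 5040 - 720 + 90 - 10 + 1
= 1334961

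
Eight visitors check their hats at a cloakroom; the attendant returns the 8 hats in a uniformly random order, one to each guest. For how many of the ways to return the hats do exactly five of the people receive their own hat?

Choose which 5 of the 8 are fixed: C(8,5) = 56.
The remaining 3 must be deranged: !3 = 2.
Total: 56 × 2 = 112.

112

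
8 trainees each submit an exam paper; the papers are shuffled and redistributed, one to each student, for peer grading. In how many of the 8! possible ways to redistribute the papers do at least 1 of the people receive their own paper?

25487

Sum C(8,i)·!(8-i) for i = 1..8:
  i=1: C(8,1)·!7 = 8·1854 = 14832
  i=2: C(8,2)·!6 = 28·265 = 7420
  i=3: C(8,3)·!5 = 56·44 = 2464
  i=4: C(8,4)·!4 = 70·9 = 630
  i=5: C(8,5)·!3 = 56·2 = 112
  i=6: C(8,6)·!2 = 28·1 = 28
  i=7: C(8,7)·!1 = 8·0 = 0
  i=8: C(8,8)·!0 = 1·1 = 1
Total = 25487.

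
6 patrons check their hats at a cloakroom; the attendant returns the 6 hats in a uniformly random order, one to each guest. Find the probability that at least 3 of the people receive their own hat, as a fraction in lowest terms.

7/90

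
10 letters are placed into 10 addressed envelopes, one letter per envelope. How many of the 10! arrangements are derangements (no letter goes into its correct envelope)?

The subfactorial !10 = [10!/e] (nearest integer).
10! = 3628800, and 3628800/e ≈ 1334960.92, so !10 = 1334961.

1334961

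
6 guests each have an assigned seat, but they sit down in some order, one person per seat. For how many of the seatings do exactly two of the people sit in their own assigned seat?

Choose which 2 of the 6 are fixed: C(6,2) = 15.
The remaining 4 must be deranged: !4 = 9.
Total: 15 × 9 = 135.

135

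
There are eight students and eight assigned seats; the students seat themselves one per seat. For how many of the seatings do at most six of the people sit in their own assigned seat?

Sum C(8,i)·!(8-i) for i = 0..6:
  i=0: C(8,0)·!8 = 1·14833 = 14833
  i=1: C(8,1)·!7 = 8·1854 = 14832
  i=2: C(8,2)·!6 = 28·265 = 7420
  i=3: C(8,3)·!5 = 56·44 = 2464
  i=4: C(8,4)·!4 = 70·9 = 630
  i=5: C(8,5)·!3 = 56·2 = 112
  i=6: C(8,6)·!2 = 28·1 = 28
Total = 40319.

40319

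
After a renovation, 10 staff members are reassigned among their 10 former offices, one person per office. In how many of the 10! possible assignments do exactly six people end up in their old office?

1890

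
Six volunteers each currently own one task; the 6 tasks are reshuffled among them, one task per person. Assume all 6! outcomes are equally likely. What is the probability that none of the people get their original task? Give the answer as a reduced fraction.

Favorable outcomes: !6 = 265.
Total outcomes: 6! = 720.
Probability = 265/720 = 53/144.

53/144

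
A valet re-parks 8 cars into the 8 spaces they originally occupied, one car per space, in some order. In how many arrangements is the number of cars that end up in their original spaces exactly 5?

112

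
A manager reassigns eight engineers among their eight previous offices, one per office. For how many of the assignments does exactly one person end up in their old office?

Pick the single fixed position: C(8,1) = 8 ways.
The remaining 7 must be deranged: !7 = 1854.
Total: 8 × 1854 = 14832.

14832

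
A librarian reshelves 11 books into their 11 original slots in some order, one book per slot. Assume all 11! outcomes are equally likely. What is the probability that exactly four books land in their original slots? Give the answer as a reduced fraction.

103/6720

Favorable outcomes: C(11,4)·!7 = 330·1854 = 611820.
Total outcomes: 11! = 39916800.
Probability = 611820/39916800 = 103/6720.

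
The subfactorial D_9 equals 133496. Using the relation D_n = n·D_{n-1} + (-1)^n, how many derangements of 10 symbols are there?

D_10 = 10·133496 + 1 = 1334961.

1334961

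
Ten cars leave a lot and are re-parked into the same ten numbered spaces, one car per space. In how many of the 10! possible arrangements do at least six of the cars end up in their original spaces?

2176

# with exactly i fixed is C(10,i)·!(10-i); sum over i=6..10:
  i=6: C(10,6)·!4 = 210·9 = 1890
  i=7: C(10,7)·!3 = 120·2 = 240
  i=8: C(10,8)·!2 = 45·1 = 45
  i=9: C(10,9)·!1 = 10·0 = 0
  i=10: C(10,10)·!0 = 1·1 = 1
Total = 2176.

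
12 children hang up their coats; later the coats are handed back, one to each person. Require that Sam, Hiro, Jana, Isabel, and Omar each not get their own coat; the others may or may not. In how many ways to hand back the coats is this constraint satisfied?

312273360

Let A_j be the event that the j-th constrained one is fixed. By inclusion-exclusion over the 5 events:
Σ_{j=0}^{5} (-1)^j C(5,j)(12-j)!
= C(5,0)·12! - C(5,1)·11! + C(5,2)·10! - C(5,3)·9! + C(5,4)·8! - C(5,5)·7!
= 479001600 - 199584000 + 36288000 - 3628800 + 201600 - 5040
= 312273360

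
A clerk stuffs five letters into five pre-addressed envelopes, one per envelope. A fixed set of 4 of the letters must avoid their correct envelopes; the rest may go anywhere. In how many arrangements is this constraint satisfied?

53

Let A_j be the event that the j-th constrained one is fixed. By inclusion-exclusion over the 4 events:
Σ_{j=0}^{4} (-1)^j C(4,j)(5-j)!
= C(4,0)·5! - C(4,1)·4! + C(4,2)·3! - C(4,3)·2! + C(4,4)·1!
= 120 - 96 + 36 - 8 + 1
= 53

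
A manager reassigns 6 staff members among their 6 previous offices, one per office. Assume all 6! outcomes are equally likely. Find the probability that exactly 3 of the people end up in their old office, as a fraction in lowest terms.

1/18

Favorable outcomes: C(6,3)·!3 = 20·2 = 40.
Total outcomes: 6! = 720.
Probability = 40/720 = 1/18.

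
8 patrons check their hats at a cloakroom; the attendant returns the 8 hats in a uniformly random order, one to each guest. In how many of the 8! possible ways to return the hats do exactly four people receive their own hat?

630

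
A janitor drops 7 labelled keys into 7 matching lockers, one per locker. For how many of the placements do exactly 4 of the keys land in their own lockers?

Pick the 4 fixed positions: C(7,4) = 35 ways.
The remaining 3 must be deranged: !3 = 2.
Total: 35 × 2 = 70.

70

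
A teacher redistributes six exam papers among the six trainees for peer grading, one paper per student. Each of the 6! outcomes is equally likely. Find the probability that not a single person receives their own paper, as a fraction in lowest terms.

53/144

Favorable outcomes: !6 = 265.
Total outcomes: 6! = 720.
Probability = 265/720 = 53/144.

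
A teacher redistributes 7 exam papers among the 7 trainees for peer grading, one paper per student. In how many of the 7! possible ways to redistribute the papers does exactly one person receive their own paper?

Pick the single fixed position: C(7,1) = 7 ways.
The remaining 6 must be deranged: !6 = 265.
Total: 7 × 265 = 1855.

1855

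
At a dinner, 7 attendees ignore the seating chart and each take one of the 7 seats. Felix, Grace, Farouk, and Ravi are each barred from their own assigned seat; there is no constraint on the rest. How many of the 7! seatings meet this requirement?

2790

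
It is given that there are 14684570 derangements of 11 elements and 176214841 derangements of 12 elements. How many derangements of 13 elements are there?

2290792932

!13 = (13-1)·(!12 + !11) = 12·(176214841 + 14684570) = 12·190899411 = 2290792932.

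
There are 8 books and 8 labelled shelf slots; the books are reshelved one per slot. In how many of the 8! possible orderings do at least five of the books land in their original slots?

# with exactly i fixed is C(8,i)·!(8-i); sum over i=5..8:
  i=5: C(8,5)·!3 = 56·2 = 112
  i=6: C(8,6)·!2 = 28·1 = 28
  i=7: C(8,7)·!1 = 8·0 = 0
  i=8: C(8,8)·!0 = 1·1 = 1
Total = 141.

141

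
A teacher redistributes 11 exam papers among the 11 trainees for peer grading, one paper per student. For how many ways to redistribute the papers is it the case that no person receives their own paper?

14684570

!11 is the nearest integer to 11!/e.
11! = 39916800, and 39916800/e ≈ 14684570.08, so !11 = 14684570.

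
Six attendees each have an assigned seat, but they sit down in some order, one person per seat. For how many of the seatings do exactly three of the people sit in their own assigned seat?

40

Choose which 3 of the 6 are fixed: C(6,3) = 20.
The other 3 form a derangement: !3 = 2.
Total: 20 × 2 = 40.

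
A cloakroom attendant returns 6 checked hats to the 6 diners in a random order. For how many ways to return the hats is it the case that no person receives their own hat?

265

!6 is the nearest integer to 6!/e.
6! = 720, and 720/e ≈ 264.87, so !6 = 265.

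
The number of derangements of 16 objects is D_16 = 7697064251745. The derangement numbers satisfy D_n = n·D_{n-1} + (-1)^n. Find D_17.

D_17 = 17·7697064251745 - 1 = 130850092279664.

130850092279664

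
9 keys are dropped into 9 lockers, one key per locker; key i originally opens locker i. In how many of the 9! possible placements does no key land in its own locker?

Use !n = (n-1)(!(n-1) + !(n-2)).
!9 = 8·(14833 + 1854) = 8·16687 = 133496

133496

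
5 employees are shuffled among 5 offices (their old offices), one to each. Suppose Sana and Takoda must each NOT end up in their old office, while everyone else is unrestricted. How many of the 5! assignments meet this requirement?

78

Let A_j be the event that the j-th constrained one is fixed. By inclusion-exclusion over the 2 events:
Σ_{j=0}^{2} (-1)^j C(2,j)(5-j)!
= C(2,0)·5! - C(2,1)·4! + C(2,2)·3!
= 120 - 48 + 6
= 78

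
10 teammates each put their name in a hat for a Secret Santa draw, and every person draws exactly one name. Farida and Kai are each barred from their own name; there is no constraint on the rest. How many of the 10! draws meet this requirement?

2943360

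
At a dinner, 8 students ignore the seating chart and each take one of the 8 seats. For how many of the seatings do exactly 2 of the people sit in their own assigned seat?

7420

Choose which 2 of the 8 are fixed: C(8,2) = 28.
The remaining 6 must be deranged: !6 = 265.
Total: 28 × 265 = 7420.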